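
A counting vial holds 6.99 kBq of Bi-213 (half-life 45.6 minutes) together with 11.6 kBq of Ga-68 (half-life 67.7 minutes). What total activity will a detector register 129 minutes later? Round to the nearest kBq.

4 kBq

Bi-213: 6.99 × (1/2)^(129/45.6) = 6.99 × (1/2)^2.8289 ≈ 0.98374 kBq.
Ga-68: 11.6 × (1/2)^(129/67.7) = 11.6 × (1/2)^1.9055 ≈ 3.0964 kBq.
Total = 0.98374 + 3.0964 ≈ 4.0801 kBq.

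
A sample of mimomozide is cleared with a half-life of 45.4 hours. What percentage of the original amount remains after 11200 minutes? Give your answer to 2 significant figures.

5.8%

11200 minutes = 186.667 hours.
n = 186.667/45.4 ≈ 4.1116 half-lives.
Fraction remaining = (1/2)^4.1116 ≈ 0.057848, i.e. 5.7848%.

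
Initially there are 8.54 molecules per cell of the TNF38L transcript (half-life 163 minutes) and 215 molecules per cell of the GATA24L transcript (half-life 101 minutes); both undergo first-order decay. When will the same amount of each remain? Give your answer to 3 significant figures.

Set 8.54·(1/2)^(t/163) = 215·(1/2)^(t/101).
Taking log₂: log₂(8.54/215) = t·(1/163 − 1/101).
log₂(0.039721) = -4.654; 1/163 − 1/101 = -0.003766.
t = -4.654 / -0.003766 ≈ 1235.8 minutes.

1240 minutes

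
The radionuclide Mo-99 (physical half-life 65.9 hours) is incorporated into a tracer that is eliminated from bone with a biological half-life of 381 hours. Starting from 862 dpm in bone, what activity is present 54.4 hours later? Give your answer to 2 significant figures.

440 dpm

1/t_eff = 1/t_phys + 1/t_biol = 1/65.9 + 1/381 = 0.017799 per hour.
t_eff = 65.9 × 381 / (65.9 + 381) ≈ 56.182 hours.
Remaining = 862 × (1/2)^(54.4/56.182) = 862 × (1/2)^0.96828 ≈ 440.58 dpm.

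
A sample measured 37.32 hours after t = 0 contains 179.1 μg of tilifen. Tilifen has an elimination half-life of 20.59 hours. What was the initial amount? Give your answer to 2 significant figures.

630 μg

Number of half-lives elapsed: n = 37.32/20.59 ≈ 1.8125.
A₀ = A × 2^n = 179.1 × 2^1.8125 = 179.1 × 3.5126 ≈ 629.1 μg.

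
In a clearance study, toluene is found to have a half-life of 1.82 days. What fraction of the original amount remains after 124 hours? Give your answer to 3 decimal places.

124 hours = 5.16667 days.
n = 5.16667/1.82 ≈ 2.8388 half-lives.
Fraction remaining = (1/2)^2.8388 ≈ 0.13977.

0.140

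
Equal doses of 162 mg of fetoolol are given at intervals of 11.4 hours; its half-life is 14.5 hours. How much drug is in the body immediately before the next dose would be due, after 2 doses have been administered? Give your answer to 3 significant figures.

148 mg

The 2 doses were given 22.8, 11.4 hours ago.
Total = 162·(1/2)^(22.8/14.5) + 162·(1/2)^(11.4/14.5)
      = 54.472 + 93.938 ≈ 148.41 mg.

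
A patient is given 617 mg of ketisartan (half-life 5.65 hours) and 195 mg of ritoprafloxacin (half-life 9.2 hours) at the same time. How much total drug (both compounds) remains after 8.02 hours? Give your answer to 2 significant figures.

ketisartan: 617 × (1/2)^(8.02/5.65) = 617 × (1/2)^1.4195 ≈ 230.67 mg.
ritoprafloxacin: 195 × (1/2)^(8.02/9.2) = 195 × (1/2)^0.87174 ≈ 106.57 mg.
Total = 230.67 + 106.57 ≈ 337.23 mg.

340 mg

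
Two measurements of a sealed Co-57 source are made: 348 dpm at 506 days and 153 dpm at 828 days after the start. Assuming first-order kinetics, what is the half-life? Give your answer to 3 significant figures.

272 days

Over Δt = 828 − 506 = 322 days, the level fell by a factor of 348/153 ≈ 2.2745.
n = log₂(2.2745) ≈ 1.1856 half-lives, so t½ = 322/1.1856 ≈ 271.6 days.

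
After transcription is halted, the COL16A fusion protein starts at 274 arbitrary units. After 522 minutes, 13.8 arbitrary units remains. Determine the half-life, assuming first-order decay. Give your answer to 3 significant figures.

121 minutes

A/A₀ = 13.8/274 ≈ 0.050365.
n = log₂(19.855) ≈ 4.3114 half-lives elapsed in 522 minutes.
t½ = 522/4.3114 ≈ 121.07 minutes.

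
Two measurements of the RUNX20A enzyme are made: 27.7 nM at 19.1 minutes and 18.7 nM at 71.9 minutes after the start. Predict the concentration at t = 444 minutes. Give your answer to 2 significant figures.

1.2 nM

Over Δt = 71.9 − 19.1 = 52.8 minutes, the level fell by a factor of 27.7/18.7 ≈ 1.4813.
n = log₂(1.4813) ≈ 0.56685 half-lives, so t½ = 52.8/0.56685 ≈ 93.147 minutes.
From t = 71.9 to t = 444: 18.7 × (1/2)^((444−71.9)/93.147) ≈ 1.173 nM.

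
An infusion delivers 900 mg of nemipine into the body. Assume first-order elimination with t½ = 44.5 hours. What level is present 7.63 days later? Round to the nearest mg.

Convert the elapsed time: 7.63 days = 183.12 hours.
Number of half-lives: n = 183.12/44.5 ≈ 4.1151.
Remaining = 900 × (1/2)^4.1151 = 900 × 0.057709 ≈ 51.938 mg.

52 mg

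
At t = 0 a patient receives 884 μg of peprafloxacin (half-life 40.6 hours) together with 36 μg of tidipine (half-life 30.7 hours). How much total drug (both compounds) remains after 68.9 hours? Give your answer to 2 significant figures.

280 μg

peprafloxacin: 884 × (1/2)^(68.9/40.6) = 884 × (1/2)^1.697 ≈ 272.64 μg.
tidipine: 36 × (1/2)^(68.9/30.7) = 36 × (1/2)^2.2443 ≈ 7.598 μg.
Total = 272.64 + 7.598 ≈ 280.24 μg.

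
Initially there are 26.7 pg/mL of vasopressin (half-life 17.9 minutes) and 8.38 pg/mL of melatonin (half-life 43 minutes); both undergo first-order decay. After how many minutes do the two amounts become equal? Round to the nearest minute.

Set 26.7·(1/2)^(t/17.9) = 8.38·(1/2)^(t/43).
Taking log₂: log₂(26.7/8.38) = t·(1/17.9 − 1/43).
log₂(3.1862) = 1.6718; 1/17.9 − 1/43 = 0.03261.
t = 1.6718 / 0.03261 ≈ 51.267 minutes.

51 minutes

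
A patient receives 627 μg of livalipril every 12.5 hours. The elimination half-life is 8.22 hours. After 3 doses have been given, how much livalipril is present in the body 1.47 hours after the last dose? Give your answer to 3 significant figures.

814 μg

The 3 doses were given 26.47, 13.97, 1.47 hours ago.
Total = 627·(1/2)^(26.47/8.22) + 627·(1/2)^(13.97/8.22) + 627·(1/2)^(1.47/8.22)
      = 67.281 + 193.05 + 553.9 ≈ 814.23 μg.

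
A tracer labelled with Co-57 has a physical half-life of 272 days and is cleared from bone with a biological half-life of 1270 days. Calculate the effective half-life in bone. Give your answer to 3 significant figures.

224 days

1/t_eff = 1/t_phys + 1/t_biol = 1/272 + 1/1270 = 0.0044639 per day.
t_eff = 272 × 1270 / (272 + 1270) ≈ 224.02 days.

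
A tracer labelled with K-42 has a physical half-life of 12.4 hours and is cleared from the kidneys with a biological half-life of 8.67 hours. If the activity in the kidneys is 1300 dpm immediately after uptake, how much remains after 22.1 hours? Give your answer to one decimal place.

64.6 dpm

1/t_eff = 1/t_phys + 1/t_biol = 1/12.4 + 1/8.67 = 0.19599 per hour.
t_eff = 12.4 × 8.67 / (12.4 + 8.67) ≈ 5.1024 hours.
Remaining = 1300 × (1/2)^(22.1/5.1024) = 1300 × (1/2)^4.3313 ≈ 64.58 dpm.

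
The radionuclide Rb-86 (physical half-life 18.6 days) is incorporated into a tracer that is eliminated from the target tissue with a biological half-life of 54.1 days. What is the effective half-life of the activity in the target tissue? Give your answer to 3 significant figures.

13.8 days

1/t_eff = 1/t_phys + 1/t_biol = 1/18.6 + 1/54.1 = 0.072248 per day.
t_eff = 18.6 × 54.1 / (18.6 + 54.1) ≈ 13.841 days.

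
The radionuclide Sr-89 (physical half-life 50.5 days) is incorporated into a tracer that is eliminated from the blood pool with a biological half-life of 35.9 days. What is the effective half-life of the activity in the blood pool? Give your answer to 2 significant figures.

1/t_eff = 1/t_phys + 1/t_biol = 1/50.5 + 1/35.9 = 0.047657 per day.
t_eff = 50.5 × 35.9 / (50.5 + 35.9) ≈ 20.983 days.

21 days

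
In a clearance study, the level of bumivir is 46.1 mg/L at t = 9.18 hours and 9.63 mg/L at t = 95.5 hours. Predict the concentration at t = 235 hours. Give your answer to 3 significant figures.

Over Δt = 95.5 − 9.18 = 86.32 hours, the level fell by a factor of 46.1/9.63 ≈ 4.7871.
n = log₂(4.7871) ≈ 2.2592 half-lives, so t½ = 86.32/2.2592 ≈ 38.209 hours.
From t = 95.5 to t = 235: 9.63 × (1/2)^((235−95.5)/38.209) ≈ 0.7666 mg/L.

0.767 mg/L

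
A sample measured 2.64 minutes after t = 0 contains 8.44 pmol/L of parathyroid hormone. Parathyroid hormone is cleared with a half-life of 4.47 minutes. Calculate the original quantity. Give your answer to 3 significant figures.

Number of half-lives elapsed: n = 2.64/4.47 ≈ 0.5906.
A₀ = A × 2^n = 8.44 × 2^0.5906 = 8.44 × 1.5059 ≈ 12.71 pmol/L.

12.7 pmol/L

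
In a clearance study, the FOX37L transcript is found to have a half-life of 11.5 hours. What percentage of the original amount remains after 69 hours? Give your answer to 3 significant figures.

1.56%

n = 69/11.5 ≈ 6 half-lives.
Fraction remaining = (1/2)^6 ≈ 0.015625, i.e. 1.5625%.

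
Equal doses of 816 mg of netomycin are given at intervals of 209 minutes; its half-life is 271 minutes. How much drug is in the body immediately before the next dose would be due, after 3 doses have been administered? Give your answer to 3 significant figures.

922 mg

The 3 doses were given 627, 418, 209 minutes ago.
Total = 816·(1/2)^(627/271) + 816·(1/2)^(418/271) + 816·(1/2)^(209/271)
      = 164.14 + 280.14 + 478.11 ≈ 922.39 mg.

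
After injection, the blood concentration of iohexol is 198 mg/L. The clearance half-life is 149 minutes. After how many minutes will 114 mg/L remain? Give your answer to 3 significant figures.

Fraction remaining = 114/198 ≈ 0.57576.
n = log₂(198/114) = ln(1.7368)/ln 2 ≈ 0.79647 half-lives.
t = n × t½ = 0.79647 × 149 ≈ 118.67 minutes.

119 minutes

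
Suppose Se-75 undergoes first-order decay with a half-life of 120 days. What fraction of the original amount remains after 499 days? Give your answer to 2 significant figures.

0.056

n = 499/120 ≈ 4.1583 half-lives.
Fraction remaining = (1/2)^4.1583 ≈ 0.056004.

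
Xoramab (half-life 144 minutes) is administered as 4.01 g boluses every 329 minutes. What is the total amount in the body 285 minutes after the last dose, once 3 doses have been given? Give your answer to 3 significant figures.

The 3 doses were given 943, 614, 285 minutes ago.
Total = 4.01·(1/2)^(943/144) + 4.01·(1/2)^(614/144) + 4.01·(1/2)^(285/144)
      = 0.042837 + 0.20873 + 1.0171 ≈ 1.2686 g.

1.27 g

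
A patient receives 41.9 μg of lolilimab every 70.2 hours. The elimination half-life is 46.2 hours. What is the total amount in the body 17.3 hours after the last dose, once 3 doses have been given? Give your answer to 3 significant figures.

The 3 doses were given 157.7, 87.5, 17.3 hours ago.
Total = 41.9·(1/2)^(157.7/46.2) + 41.9·(1/2)^(87.5/46.2) + 41.9·(1/2)^(17.3/46.2)
      = 3.9325 + 11.274 + 32.321 ≈ 47.528 μg.

47.5 μg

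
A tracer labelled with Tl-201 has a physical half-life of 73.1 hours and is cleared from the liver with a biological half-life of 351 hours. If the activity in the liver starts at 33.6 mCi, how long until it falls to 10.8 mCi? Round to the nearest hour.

99 hours

1/t_eff = 1/t_phys + 1/t_biol = 1/73.1 + 1/351 = 0.016529 per hour.
t_eff = 73.1 × 351 / (73.1 + 351) ≈ 60.5 hours.
n = log₂(33.6/10.8) ≈ 1.6374; t = 1.6374 × 60.5 ≈ 99.065 hours.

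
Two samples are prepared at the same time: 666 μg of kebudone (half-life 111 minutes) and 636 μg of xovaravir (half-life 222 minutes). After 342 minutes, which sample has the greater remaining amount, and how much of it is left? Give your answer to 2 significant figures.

kebudone: 666 × (1/2)^3.0811 ≈ 78.7 μg.
xovaravir: 636 × (1/2)^1.5405 ≈ 218.63 μg.
Xovaravir has more remaining, at ≈ 218.63 μg.

xovaravir, 220 μg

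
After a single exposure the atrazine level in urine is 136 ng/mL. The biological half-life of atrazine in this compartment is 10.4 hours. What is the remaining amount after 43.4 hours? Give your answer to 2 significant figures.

7.5 ng/mL

Number of half-lives: n = 43.4/10.4 ≈ 4.1731.
Remaining = 136 × (1/2)^4.1731 = 136 × 0.055434 ≈ 7.5391 ng/mL.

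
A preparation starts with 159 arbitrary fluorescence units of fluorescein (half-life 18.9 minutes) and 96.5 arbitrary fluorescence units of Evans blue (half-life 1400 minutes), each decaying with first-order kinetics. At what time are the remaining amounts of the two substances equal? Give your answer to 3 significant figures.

Set 159·(1/2)^(t/18.9) = 96.5·(1/2)^(t/1400).
Taking log₂: log₂(159/96.5) = t·(1/18.9 − 1/1400).
log₂(1.6477) = 0.72043; 1/18.9 − 1/1400 = 0.052196.
t = 0.72043 / 0.052196 ≈ 13.802 minutes.

13.8 minutes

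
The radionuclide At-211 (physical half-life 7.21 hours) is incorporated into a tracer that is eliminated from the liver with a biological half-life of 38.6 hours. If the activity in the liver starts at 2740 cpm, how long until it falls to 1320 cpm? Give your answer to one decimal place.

6.4 hours

1/t_eff = 1/t_phys + 1/t_biol = 1/7.21 + 1/38.6 = 0.1646 per hour.
t_eff = 7.21 × 38.6 / (7.21 + 38.6) ≈ 6.0752 hours.
n = log₂(2740/1320) ≈ 1.0536; t = 1.0536 × 6.0752 ≈ 6.4011 hours.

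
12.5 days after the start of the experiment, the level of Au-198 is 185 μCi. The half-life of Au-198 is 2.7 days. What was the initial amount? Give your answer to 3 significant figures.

4580 μCi

Number of half-lives elapsed: n = 12.5/2.7 ≈ 4.6296.
A₀ = A × 2^n = 185 × 2^4.6296 = 185 × 24.755 ≈ 4579.6 μCi.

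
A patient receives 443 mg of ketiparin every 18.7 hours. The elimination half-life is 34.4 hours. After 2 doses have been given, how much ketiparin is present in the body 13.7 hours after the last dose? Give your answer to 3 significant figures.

567 mg

The 2 doses were given 32.4, 13.7 hours ago.
Total = 443·(1/2)^(32.4/34.4) + 443·(1/2)^(13.7/34.4)
      = 230.61 + 336.14 ≈ 566.75 mg.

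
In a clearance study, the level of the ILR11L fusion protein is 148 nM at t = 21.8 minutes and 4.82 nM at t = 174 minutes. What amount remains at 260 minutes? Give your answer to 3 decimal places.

Over Δt = 174 − 21.8 = 152.2 minutes, the level fell by a factor of 148/4.82 ≈ 30.705.
n = log₂(30.705) ≈ 4.9404 half-lives, so t½ = 152.2/4.9404 ≈ 30.807 minutes.
From t = 174 to t = 260: 4.82 × (1/2)^((260−174)/30.807) ≈ 0.69615 nM.

0.696 nM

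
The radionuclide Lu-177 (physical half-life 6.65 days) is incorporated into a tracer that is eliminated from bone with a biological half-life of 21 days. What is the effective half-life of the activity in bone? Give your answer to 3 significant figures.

5.05 days

1/t_eff = 1/t_phys + 1/t_biol = 1/6.65 + 1/21 = 0.19799 per day.
t_eff = 6.65 × 21 / (6.65 + 21) ≈ 5.0506 days.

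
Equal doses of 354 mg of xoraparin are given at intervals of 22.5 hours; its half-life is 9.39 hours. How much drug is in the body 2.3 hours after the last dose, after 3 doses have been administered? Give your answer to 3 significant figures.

The 3 doses were given 47.3, 24.8, 2.3 hours ago.
Total = 354·(1/2)^(47.3/9.39) + 354·(1/2)^(24.8/9.39) + 354·(1/2)^(2.3/9.39)
      = 10.78 + 56.748 + 298.72 ≈ 366.25 mg.

366 mg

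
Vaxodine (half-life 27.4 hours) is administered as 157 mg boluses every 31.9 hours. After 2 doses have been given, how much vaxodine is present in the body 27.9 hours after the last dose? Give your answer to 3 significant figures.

112 mg

The 2 doses were given 59.8, 27.9 hours ago.
Total = 157·(1/2)^(59.8/27.4) + 157·(1/2)^(27.9/27.4)
      = 34.587 + 77.513 ≈ 112.1 mg.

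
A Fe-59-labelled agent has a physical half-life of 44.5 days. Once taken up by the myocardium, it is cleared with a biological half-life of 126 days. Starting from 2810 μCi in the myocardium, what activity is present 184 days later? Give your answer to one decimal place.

58.1 μCi

1/t_eff = 1/t_phys + 1/t_biol = 1/44.5 + 1/126 = 0.030408 per day.
t_eff = 44.5 × 126 / (44.5 + 126) ≈ 32.886 days.
Remaining = 2810 × (1/2)^(184/32.886) = 2810 × (1/2)^5.5951 ≈ 58.13 μCi.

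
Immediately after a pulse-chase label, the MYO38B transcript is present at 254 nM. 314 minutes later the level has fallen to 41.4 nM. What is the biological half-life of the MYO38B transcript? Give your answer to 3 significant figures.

120 minutes

A/A₀ = 41.4/254 ≈ 0.16299.
n = log₂(6.1353) ≈ 2.6171 half-lives elapsed in 314 minutes.
t½ = 314/2.6171 ≈ 119.98 minutes.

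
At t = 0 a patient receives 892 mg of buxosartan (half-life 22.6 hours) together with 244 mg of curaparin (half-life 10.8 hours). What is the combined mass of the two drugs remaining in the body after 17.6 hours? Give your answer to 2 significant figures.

buxosartan: 892 × (1/2)^(17.6/22.6) = 892 × (1/2)^0.77876 ≈ 519.92 mg.
curaparin: 244 × (1/2)^(17.6/10.8) = 244 × (1/2)^1.6296 ≈ 78.854 mg.
Total = 519.92 + 78.854 ≈ 598.77 mg.

600 mg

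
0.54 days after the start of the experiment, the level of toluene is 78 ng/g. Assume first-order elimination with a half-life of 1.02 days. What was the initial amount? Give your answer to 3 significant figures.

Number of half-lives elapsed: n = 0.54/1.02 ≈ 0.52941.
A₀ = A × 2^n = 78 × 2^0.52941 = 78 × 1.4433 ≈ 112.58 ng/g.

113 ng/g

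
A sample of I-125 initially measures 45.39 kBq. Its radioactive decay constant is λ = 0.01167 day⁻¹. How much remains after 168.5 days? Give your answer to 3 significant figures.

6.35 kBq

t½ = ln 2 / λ = 0.69315 / 0.01167 ≈ 59.396 days.
Number of half-lives: n = 168.5/59.396 ≈ 2.8369.
Remaining = 45.39 × (1/2)^2.8369 = 45.39 × 0.13996 ≈ 6.3528 kBq.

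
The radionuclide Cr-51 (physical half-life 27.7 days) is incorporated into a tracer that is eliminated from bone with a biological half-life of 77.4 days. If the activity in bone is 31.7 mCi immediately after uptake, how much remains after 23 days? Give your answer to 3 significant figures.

1/t_eff = 1/t_phys + 1/t_biol = 1/27.7 + 1/77.4 = 0.049021 per day.
t_eff = 27.7 × 77.4 / (27.7 + 77.4) ≈ 20.399 days.
Remaining = 31.7 × (1/2)^(23/20.399) = 31.7 × (1/2)^1.1275 ≈ 14.51 mCi.

14.5 mCi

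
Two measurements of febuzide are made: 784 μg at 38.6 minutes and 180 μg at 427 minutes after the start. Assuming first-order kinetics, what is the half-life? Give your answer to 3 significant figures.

183 minutes

Over Δt = 427 − 38.6 = 388.4 minutes, the level fell by a factor of 784/180 ≈ 4.3556.
n = log₂(4.3556) ≈ 2.1229 half-lives, so t½ = 388.4/2.1229 ≈ 182.96 minutes.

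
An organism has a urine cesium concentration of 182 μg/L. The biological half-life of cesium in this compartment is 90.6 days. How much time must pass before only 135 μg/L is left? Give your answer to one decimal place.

Fraction remaining = 135/182 ≈ 0.74176.
n = log₂(182/135) = ln(1.3481)/ln 2 ≈ 0.43098 half-lives.
t = n × t½ = 0.43098 × 90.6 ≈ 39.047 days.

39.0 days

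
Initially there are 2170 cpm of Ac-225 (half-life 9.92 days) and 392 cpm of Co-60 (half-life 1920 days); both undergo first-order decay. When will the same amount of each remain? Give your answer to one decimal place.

Set 2170·(1/2)^(t/9.92) = 392·(1/2)^(t/1920).
Taking log₂: log₂(2170/392) = t·(1/9.92 − 1/1920).
log₂(5.5357) = 2.4688; 1/9.92 − 1/1920 = 0.10029.
t = 2.4688 / 0.10029 ≈ 24.617 days.

24.6 days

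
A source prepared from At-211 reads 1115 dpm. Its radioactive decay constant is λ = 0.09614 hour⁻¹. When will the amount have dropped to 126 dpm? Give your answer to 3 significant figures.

t½ = ln 2 / λ = 0.69315 / 0.09614 ≈ 7.2098 hours.
Fraction remaining = 126/1115 ≈ 0.113.
n = log₂(1115/126) = ln(8.8492)/ln 2 ≈ 3.1455 half-lives.
t = n × t½ = 3.1455 × 7.2098 ≈ 22.679 hours.

22.7 hours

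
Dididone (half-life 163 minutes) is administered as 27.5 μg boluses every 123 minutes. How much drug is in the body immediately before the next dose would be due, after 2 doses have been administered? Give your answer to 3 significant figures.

The 2 doses were given 246, 123 minutes ago.
Total = 27.5·(1/2)^(246/163) + 27.5·(1/2)^(123/163)
      = 9.6609 + 16.3 ≈ 25.96 μg.

26.0 μg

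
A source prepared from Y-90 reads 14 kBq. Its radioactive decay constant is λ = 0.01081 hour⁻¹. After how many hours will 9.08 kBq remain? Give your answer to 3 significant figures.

40.1 hours

t½ = ln 2 / λ = 0.69315 / 0.01081 ≈ 64.121 hours.
Fraction remaining = 9.08/14 ≈ 0.64857.
n = log₂(14/9.08) = ln(1.5419)/ln 2 ≈ 0.62466 half-lives.
t = n × t½ = 0.62466 × 64.121 ≈ 40.054 hours.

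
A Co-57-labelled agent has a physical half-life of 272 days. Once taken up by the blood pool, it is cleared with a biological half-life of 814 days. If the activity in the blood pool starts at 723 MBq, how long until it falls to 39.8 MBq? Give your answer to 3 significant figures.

853 days

1/t_eff = 1/t_phys + 1/t_biol = 1/272 + 1/814 = 0.004905 per day.
t_eff = 272 × 814 / (272 + 814) ≈ 203.87 days.
n = log₂(723/39.8) ≈ 4.1832; t = 4.1832 × 203.87 ≈ 852.84 days.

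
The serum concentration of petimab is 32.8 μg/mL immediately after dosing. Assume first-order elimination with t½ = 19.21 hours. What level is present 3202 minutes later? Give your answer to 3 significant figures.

Convert the elapsed time: 3202 minutes = 53.3667 hours.
Number of half-lives: n = 53.3667/19.21 ≈ 2.7781.
Remaining = 32.8 × (1/2)^2.7781 = 32.8 × 0.14579 ≈ 4.7818 μg/mL.

4.78 μg/mL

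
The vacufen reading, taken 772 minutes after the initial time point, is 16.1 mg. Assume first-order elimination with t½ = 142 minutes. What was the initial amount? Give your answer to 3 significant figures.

Number of half-lives elapsed: n = 772/142 ≈ 5.4366.
A₀ = A × 2^n = 16.1 × 2^5.4366 = 16.1 × 43.31 ≈ 697.29 mg.

697 mg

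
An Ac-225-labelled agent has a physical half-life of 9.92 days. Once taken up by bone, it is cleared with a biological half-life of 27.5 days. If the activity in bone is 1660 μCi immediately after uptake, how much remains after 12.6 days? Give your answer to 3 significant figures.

501 μCi

1/t_eff = 1/t_phys + 1/t_biol = 1/9.92 + 1/27.5 = 0.13717 per day.
t_eff = 9.92 × 27.5 / (9.92 + 27.5) ≈ 7.2902 days.
Remaining = 1660 × (1/2)^(12.6/7.2902) = 1660 × (1/2)^1.7283 ≈ 500.99 μCi.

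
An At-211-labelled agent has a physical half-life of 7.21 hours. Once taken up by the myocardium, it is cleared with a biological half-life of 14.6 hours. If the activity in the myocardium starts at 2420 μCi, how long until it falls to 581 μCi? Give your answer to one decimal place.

1/t_eff = 1/t_phys + 1/t_biol = 1/7.21 + 1/14.6 = 0.20719 per hour.
t_eff = 7.21 × 14.6 / (7.21 + 14.6) ≈ 4.8265 hours.
n = log₂(2420/581) ≈ 2.0584; t = 2.0584 × 4.8265 ≈ 9.9349 hours.

9.9 hours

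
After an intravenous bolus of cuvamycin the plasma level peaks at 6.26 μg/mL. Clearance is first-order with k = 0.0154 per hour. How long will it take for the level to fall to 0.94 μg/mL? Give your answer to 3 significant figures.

123 hours

t½ = ln 2 / k = 0.69315 / 0.0154 ≈ 45.01 hours.
Fraction remaining = 0.94/6.26 ≈ 0.15016.
n = log₂(6.26/0.94) = ln(6.6596)/ln 2 ≈ 2.7354 half-lives.
t = n × t½ = 2.7354 × 45.01 ≈ 123.12 hours.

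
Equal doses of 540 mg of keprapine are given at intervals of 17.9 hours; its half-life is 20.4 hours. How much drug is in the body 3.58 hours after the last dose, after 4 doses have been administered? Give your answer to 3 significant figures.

957 mg

The 4 doses were given 57.28, 39.38, 21.48, 3.58 hours ago.
Total = 540·(1/2)^(57.28/20.4) + 540·(1/2)^(39.38/20.4) + 540·(1/2)^(21.48/20.4) + 540·(1/2)^(3.58/20.4)
      = 77.117 + 141.67 + 260.27 + 478.15 ≈ 957.21 mg.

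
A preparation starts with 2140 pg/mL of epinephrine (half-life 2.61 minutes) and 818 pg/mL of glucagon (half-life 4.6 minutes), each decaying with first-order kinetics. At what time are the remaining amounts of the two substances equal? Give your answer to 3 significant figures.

8.37 minutes

Set 2140·(1/2)^(t/2.61) = 818·(1/2)^(t/4.6).
Taking log₂: log₂(2140/818) = t·(1/2.61 − 1/4.6).
log₂(2.6161) = 1.3874; 1/2.61 − 1/4.6 = 0.16575.
t = 1.3874 / 0.16575 ≈ 8.3706 minutes.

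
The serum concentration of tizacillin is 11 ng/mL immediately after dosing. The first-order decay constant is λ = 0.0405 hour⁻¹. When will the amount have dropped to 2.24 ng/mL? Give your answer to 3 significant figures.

39.3 hours

t½ = ln 2 / λ = 0.69315 / 0.0405 ≈ 17.115 hours.
Fraction remaining = 2.24/11 ≈ 0.20364.
n = log₂(11/2.24) = ln(4.9107)/ln 2 ≈ 2.2959 half-lives.
t = n × t½ = 2.2959 × 17.115 ≈ 39.294 hours.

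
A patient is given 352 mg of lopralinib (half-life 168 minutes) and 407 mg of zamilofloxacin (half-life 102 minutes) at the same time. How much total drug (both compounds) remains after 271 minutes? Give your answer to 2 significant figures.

lopralinib: 352 × (1/2)^(271/168) = 352 × (1/2)^1.6131 ≈ 115.07 mg.
zamilofloxacin: 407 × (1/2)^(271/102) = 407 × (1/2)^2.6569 ≈ 64.536 mg.
Total = 115.07 + 64.536 ≈ 179.6 mg.

180 mg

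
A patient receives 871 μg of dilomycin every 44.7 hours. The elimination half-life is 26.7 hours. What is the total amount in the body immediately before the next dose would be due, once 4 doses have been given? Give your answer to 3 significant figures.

The 4 doses were given 178.8, 134.1, 89.4, 44.7 hours ago.
Total = 871·(1/2)^(178.8/26.7) + 871·(1/2)^(134.1/26.7) + 871·(1/2)^(89.4/26.7) + 871·(1/2)^(44.7/26.7)
      = 8.3971 + 26.798 + 85.521 + 272.93 ≈ 393.64 μg.

394 μg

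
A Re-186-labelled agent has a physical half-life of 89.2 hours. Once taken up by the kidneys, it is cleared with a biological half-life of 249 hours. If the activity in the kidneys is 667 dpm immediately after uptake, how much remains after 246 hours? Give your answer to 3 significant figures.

49.7 dpm

1/t_eff = 1/t_phys + 1/t_biol = 1/89.2 + 1/249 = 0.015227 per hour.
t_eff = 89.2 × 249 / (89.2 + 249) ≈ 65.674 hours.
Remaining = 667 × (1/2)^(246/65.674) = 667 × (1/2)^3.7458 ≈ 49.72 dpm.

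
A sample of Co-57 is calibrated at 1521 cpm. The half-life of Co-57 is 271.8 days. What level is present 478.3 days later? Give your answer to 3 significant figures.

449 cpm

Number of half-lives: n = 478.3/271.8 ≈ 1.7597.
Remaining = 1521 × (1/2)^1.7597 = 1521 × 0.2953 ≈ 449.15 cpm.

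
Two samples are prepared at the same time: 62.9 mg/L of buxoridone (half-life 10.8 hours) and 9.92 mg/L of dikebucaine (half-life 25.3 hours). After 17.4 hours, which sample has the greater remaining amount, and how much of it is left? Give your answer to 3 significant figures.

buxoridone: 62.9 × (1/2)^1.6111 ≈ 20.59 mg/L.
dikebucaine: 9.92 × (1/2)^0.68775 ≈ 6.1586 mg/L.
Buxoridone has more remaining, at ≈ 20.59 mg/L.

buxoridone, 20.6 mg/L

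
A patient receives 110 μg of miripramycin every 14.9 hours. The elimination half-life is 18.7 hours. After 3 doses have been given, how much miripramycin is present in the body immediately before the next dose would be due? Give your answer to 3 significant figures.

The 3 doses were given 44.7, 29.8, 14.9 hours ago.
Total = 110·(1/2)^(44.7/18.7) + 110·(1/2)^(29.8/18.7) + 110·(1/2)^(14.9/18.7)
      = 20.981 + 36.448 + 63.319 ≈ 120.75 μg.

121 μg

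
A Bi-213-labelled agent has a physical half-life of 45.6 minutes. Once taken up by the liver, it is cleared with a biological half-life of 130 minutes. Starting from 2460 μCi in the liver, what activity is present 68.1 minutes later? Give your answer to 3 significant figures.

608 μCi

1/t_eff = 1/t_phys + 1/t_biol = 1/45.6 + 1/130 = 0.029622 per minute.
t_eff = 45.6 × 130 / (45.6 + 130) ≈ 33.759 minutes.
Remaining = 2460 × (1/2)^(68.1/33.759) = 2460 × (1/2)^2.0173 ≈ 607.68 μCi.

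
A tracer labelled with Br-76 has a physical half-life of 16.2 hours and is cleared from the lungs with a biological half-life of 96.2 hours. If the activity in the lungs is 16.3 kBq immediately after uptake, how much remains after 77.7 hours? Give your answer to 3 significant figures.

0.335 kBq

1/t_eff = 1/t_phys + 1/t_biol = 1/16.2 + 1/96.2 = 0.072123 per hour.
t_eff = 16.2 × 96.2 / (16.2 + 96.2) ≈ 13.865 hours.
Remaining = 16.3 × (1/2)^(77.7/13.865) = 16.3 × (1/2)^5.604 ≈ 0.33513 kBq.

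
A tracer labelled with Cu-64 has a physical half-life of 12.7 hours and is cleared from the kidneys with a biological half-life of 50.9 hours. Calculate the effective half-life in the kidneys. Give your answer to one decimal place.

1/t_eff = 1/t_phys + 1/t_biol = 1/12.7 + 1/50.9 = 0.098387 per hour.
t_eff = 12.7 × 50.9 / (12.7 + 50.9) ≈ 10.164 hours.

10.2 hours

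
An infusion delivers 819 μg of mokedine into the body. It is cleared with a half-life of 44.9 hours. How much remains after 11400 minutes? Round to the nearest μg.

Convert the elapsed time: 11400 minutes = 190 hours.
Number of half-lives: n = 190/44.9 ≈ 4.2316.
Remaining = 819 × (1/2)^4.2316 = 819 × 0.05323 ≈ 43.595 μg.

44 μg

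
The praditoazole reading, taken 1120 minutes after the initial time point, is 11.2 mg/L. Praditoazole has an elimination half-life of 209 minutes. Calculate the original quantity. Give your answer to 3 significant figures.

460 mg/L

Number of half-lives elapsed: n = 1120/209 ≈ 5.3589.
A₀ = A × 2^n = 11.2 × 2^5.3589 = 11.2 × 41.037 ≈ 459.61 mg/L.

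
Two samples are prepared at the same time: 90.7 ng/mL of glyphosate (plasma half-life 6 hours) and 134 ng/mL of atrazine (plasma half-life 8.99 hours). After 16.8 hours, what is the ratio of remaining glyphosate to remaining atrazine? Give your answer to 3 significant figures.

0.355

glyphosate: 90.7 × (1/2)^(16.8/6) = 90.7 × (1/2)^2.8 ≈ 13.023 ng/mL.
atrazine: 134 × (1/2)^(16.8/8.99) = 134 × (1/2)^1.8687 ≈ 36.691 ng/mL.
Ratio ≈ 13.023 / 36.691 ≈ 0.35495.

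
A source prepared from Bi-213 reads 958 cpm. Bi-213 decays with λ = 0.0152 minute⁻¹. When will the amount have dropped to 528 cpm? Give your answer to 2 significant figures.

39 minutes

t½ = ln 2 / λ = 0.69315 / 0.0152 ≈ 45.602 minutes.
Fraction remaining = 528/958 ≈ 0.55115.
n = log₂(958/528) = ln(1.8144)/ln 2 ≈ 0.85949 half-lives.
t = n × t½ = 0.85949 × 45.602 ≈ 39.194 minutes.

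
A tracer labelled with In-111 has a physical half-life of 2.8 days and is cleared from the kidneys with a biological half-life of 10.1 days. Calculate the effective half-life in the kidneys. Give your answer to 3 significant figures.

2.19 days

1/t_eff = 1/t_phys + 1/t_biol = 1/2.8 + 1/10.1 = 0.45615 per day.
t_eff = 2.8 × 10.1 / (2.8 + 10.1) ≈ 2.1922 days.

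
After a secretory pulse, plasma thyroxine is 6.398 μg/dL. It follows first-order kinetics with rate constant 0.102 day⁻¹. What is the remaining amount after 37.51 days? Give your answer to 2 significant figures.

t½ = ln 2 / k = 0.69315 / 0.102 ≈ 6.7956 days.
Number of half-lives: n = 37.51/6.7956 ≈ 5.5198.
Remaining = 6.398 × (1/2)^5.5198 = 6.398 × 0.021796 ≈ 0.13945 μg/dL.

0.14 μg/dL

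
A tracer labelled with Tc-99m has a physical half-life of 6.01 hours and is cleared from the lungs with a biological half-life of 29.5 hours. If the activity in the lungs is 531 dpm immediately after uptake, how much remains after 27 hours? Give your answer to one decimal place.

1/t_eff = 1/t_phys + 1/t_biol = 1/6.01 + 1/29.5 = 0.20029 per hour.
t_eff = 6.01 × 29.5 / (6.01 + 29.5) ≈ 4.9928 hours.
Remaining = 531 × (1/2)^(27/4.9928) = 531 × (1/2)^5.4078 ≈ 12.508 dpm.

12.5 dpm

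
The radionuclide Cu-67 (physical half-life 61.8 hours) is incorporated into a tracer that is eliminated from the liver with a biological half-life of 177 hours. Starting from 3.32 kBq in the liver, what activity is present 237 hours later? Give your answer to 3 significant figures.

0.0920 kBq

1/t_eff = 1/t_phys + 1/t_biol = 1/61.8 + 1/177 = 0.021831 per hour.
t_eff = 61.8 × 177 / (61.8 + 177) ≈ 45.807 hours.
Remaining = 3.32 × (1/2)^(237/45.807) = 3.32 × (1/2)^5.1739 ≈ 0.091966 kBq.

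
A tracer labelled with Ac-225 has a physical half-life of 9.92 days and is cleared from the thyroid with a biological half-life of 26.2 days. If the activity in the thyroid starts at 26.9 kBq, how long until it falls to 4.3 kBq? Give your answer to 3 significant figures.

1/t_eff = 1/t_phys + 1/t_biol = 1/9.92 + 1/26.2 = 0.13897 per day.
t_eff = 9.92 × 26.2 / (9.92 + 26.2) ≈ 7.1956 days.
n = log₂(26.9/4.3) ≈ 2.6452; t = 2.6452 × 7.1956 ≈ 19.034 days.

19.0 days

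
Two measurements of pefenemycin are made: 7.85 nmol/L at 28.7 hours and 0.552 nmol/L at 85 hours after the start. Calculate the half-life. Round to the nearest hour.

Over Δt = 85 − 28.7 = 56.3 hours, the level fell by a factor of 7.85/0.552 ≈ 14.221.
n = log₂(14.221) ≈ 3.83 half-lives, so t½ = 56.3/3.83 ≈ 14.7 hours.

15 hours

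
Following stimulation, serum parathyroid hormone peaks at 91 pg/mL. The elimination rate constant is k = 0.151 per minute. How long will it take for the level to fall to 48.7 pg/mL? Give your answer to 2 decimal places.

t½ = ln 2 / k = 0.69315 / 0.151 ≈ 4.5904 minutes.
Fraction remaining = 48.7/91 ≈ 0.53516.
n = log₂(91/48.7) = ln(1.8686)/ln 2 ≈ 0.90194 half-lives.
t = n × t½ = 0.90194 × 4.5904 ≈ 4.1403 minutes.

4.14 minutes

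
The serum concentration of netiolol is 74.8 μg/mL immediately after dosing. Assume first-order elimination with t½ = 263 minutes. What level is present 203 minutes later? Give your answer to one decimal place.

43.8 μg/mL

Number of half-lives: n = 203/263 ≈ 0.77186.
Remaining = 74.8 × (1/2)^0.77186 = 74.8 × 0.58566 ≈ 43.807 μg/mL.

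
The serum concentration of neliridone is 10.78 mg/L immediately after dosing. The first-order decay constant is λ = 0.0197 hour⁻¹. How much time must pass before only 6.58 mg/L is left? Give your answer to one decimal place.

t½ = ln 2 / λ = 0.69315 / 0.0197 ≈ 35.185 hours.
Fraction remaining = 6.58/10.78 ≈ 0.61039.
n = log₂(10.78/6.58) = ln(1.6383)/ln 2 ≈ 0.7122 half-lives.
t = n × t½ = 0.7122 × 35.185 ≈ 25.059 hours.

25.1 hours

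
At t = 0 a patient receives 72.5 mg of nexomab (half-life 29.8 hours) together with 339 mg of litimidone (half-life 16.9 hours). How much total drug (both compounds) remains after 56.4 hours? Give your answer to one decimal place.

nexomab: 72.5 × (1/2)^(56.4/29.8) = 72.5 × (1/2)^1.8926 ≈ 19.526 mg.
litimidone: 339 × (1/2)^(56.4/16.9) = 339 × (1/2)^3.3373 ≈ 33.541 mg.
Total = 19.526 + 33.541 ≈ 53.067 mg.

53.1 mg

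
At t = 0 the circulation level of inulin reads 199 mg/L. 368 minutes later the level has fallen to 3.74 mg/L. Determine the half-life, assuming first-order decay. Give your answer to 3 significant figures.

A/A₀ = 3.74/199 ≈ 0.018794.
n = log₂(53.209) ≈ 5.7336 half-lives elapsed in 368 minutes.
t½ = 368/5.7336 ≈ 64.183 minutes.

64.2 minutes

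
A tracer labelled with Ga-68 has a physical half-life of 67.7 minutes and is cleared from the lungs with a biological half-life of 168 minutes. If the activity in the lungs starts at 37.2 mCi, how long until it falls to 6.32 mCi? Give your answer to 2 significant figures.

120 minutes

1/t_eff = 1/t_phys + 1/t_biol = 1/67.7 + 1/168 = 0.020723 per minute.
t_eff = 67.7 × 168 / (67.7 + 168) ≈ 48.255 minutes.
n = log₂(37.2/6.32) ≈ 2.5573; t = 2.5573 × 48.255 ≈ 123.4 minutes.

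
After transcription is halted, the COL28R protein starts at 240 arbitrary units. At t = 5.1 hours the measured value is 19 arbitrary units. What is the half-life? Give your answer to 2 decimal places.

A/A₀ = 19/240 ≈ 0.079167.
n = log₂(12.632) ≈ 3.659 half-lives elapsed in 5.1 hours.
t½ = 5.1/3.659 ≈ 1.3938 hours.

1.39 hours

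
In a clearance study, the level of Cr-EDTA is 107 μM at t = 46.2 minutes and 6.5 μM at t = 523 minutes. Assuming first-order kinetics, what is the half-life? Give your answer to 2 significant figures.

Over Δt = 523 − 46.2 = 476.8 minutes, the level fell by a factor of 107/6.5 ≈ 16.462.
n = log₂(16.462) ≈ 4.041 half-lives, so t½ = 476.8/4.041 ≈ 117.99 minutes.

120 minutes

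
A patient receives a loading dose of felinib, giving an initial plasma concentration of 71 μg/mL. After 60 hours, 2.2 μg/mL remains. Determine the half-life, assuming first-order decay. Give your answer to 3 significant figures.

A/A₀ = 2.2/71 ≈ 0.030986.
n = log₂(32.273) ≈ 5.0122 half-lives elapsed in 60 hours.
t½ = 60/5.0122 ≈ 11.971 hours.

12.0 hours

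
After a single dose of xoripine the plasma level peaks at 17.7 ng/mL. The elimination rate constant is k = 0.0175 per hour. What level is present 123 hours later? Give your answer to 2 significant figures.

2.1 ng/mL

t½ = ln 2 / k = 0.69315 / 0.0175 ≈ 39.608 hours.
Number of half-lives: n = 123/39.608 ≈ 3.1054.
Remaining = 17.7 × (1/2)^3.1054 = 17.7 × 0.11619 ≈ 2.0566 ng/mL.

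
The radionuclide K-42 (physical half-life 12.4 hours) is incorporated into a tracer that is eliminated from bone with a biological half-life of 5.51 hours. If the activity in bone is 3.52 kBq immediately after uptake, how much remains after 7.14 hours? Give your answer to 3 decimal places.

1/t_eff = 1/t_phys + 1/t_biol = 1/12.4 + 1/5.51 = 0.26213 per hour.
t_eff = 12.4 × 5.51 / (12.4 + 5.51) ≈ 3.8149 hours.
Remaining = 3.52 × (1/2)^(7.14/3.8149) = 3.52 × (1/2)^1.8716 ≈ 0.96189 kBq.

0.962 kBq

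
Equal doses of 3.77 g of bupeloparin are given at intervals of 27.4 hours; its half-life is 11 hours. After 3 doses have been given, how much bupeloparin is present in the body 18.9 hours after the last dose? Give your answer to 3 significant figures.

1.39 g

The 3 doses were given 73.7, 46.3, 18.9 hours ago.
Total = 3.77·(1/2)^(73.7/11) + 3.77·(1/2)^(46.3/11) + 3.77·(1/2)^(18.9/11)
      = 0.036261 + 0.20383 + 1.1458 ≈ 1.3859 g.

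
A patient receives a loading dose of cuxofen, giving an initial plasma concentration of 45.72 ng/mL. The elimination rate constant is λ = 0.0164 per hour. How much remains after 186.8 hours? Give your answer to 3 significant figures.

t½ = ln 2 / λ = 0.69315 / 0.0164 ≈ 42.265 hours.
Number of half-lives: n = 186.8/42.265 ≈ 4.4197.
Remaining = 45.72 × (1/2)^4.4197 = 45.72 × 0.046723 ≈ 2.1362 ng/mL.

2.14 ng/mL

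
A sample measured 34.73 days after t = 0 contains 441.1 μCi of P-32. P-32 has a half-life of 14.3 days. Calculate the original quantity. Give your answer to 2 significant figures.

2400 μCi

Number of half-lives elapsed: n = 34.73/14.3 ≈ 2.4287.
A₀ = A × 2^n = 441.1 × 2^2.4287 = 441.1 × 5.384 ≈ 2374.9 μCi.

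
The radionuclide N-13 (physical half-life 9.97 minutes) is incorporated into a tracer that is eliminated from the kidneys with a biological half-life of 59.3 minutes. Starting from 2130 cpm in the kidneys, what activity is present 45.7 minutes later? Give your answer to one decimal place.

52.1 cpm

1/t_eff = 1/t_phys + 1/t_biol = 1/9.97 + 1/59.3 = 0.11716 per minute.
t_eff = 9.97 × 59.3 / (9.97 + 59.3) ≈ 8.535 minutes.
Remaining = 2130 × (1/2)^(45.7/8.535) = 2130 × (1/2)^5.3544 ≈ 52.065 cpm.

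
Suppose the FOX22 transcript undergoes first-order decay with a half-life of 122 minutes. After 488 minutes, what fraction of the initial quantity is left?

n = 488/122 ≈ 4 half-lives.
Fraction remaining = (1/2)^4 ≈ 0.0625.

0.0625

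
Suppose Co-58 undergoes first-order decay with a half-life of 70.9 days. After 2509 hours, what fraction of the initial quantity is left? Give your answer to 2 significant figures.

0.36

2509 hours = 104.542 days.
n = 104.542/70.9 ≈ 1.4745 half-lives.
Fraction remaining = (1/2)^1.4745 ≈ 0.35986.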